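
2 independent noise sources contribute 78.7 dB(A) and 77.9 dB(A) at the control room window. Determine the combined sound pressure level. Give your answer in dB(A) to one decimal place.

81.3 dB(A)

Incoherent sources combine by intensity addition: L_total = 10·log₁₀(Σ 10^(L_i/10)).
Σ 10^(L/10) = 10^(78.7/10) + 10^(77.9/10) = 1.358e+08.
L_total = 10·log₁₀(1.358e+08) = 81.33 dB(A).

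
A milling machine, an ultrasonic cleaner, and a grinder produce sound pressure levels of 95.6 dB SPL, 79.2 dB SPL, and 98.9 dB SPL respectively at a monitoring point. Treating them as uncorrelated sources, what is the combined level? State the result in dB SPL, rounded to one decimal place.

100.6 dB SPL

For uncorrelated sources the intensities add, so convert each level to linear form, sum, and take 10·log₁₀ of the total.
Σ 10^(L/10) = 10^(95.6/10) + 10^(79.2/10) + 10^(98.9/10) = 1.148e+10.
L_total = 10·log₁₀(1.148e+10) = 100.60 dB SPL.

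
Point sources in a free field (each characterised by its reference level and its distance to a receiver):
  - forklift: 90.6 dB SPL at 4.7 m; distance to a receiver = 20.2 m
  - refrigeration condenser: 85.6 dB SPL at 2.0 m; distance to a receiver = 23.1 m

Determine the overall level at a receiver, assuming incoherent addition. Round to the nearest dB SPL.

78 dB SPL

Apply inverse-square spreading to bring every level to the receiver, then sum 10^(L/10).
forklift: 90.6 − 20·log₁₀(20.2/4.7) = 90.6 − 12.67 = 77.93 dB SPL.
refrigeration condenser: 85.6 − 20·log₁₀(23.1/2.0) = 85.6 − 21.25 = 64.35 dB SPL.
Σ 10^(L/10) = 6.488e+07 → L_total = 10·log₁₀(6.488e+07) = 78.12 dB SPL.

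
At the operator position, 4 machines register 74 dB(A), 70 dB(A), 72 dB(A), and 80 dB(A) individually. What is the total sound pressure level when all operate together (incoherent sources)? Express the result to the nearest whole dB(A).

For uncorrelated sources the intensities add, so convert each level to linear form, sum, and take 10·log₁₀ of the total.
Σ 10^(L/10) = 10^(74/10) + 10^(70/10) + 10^(72/10) + 10^(80/10) = 1.510e+08.
L_total = 10·log₁₀(1.510e+08) = 81.79 dB(A).

82 dB(A)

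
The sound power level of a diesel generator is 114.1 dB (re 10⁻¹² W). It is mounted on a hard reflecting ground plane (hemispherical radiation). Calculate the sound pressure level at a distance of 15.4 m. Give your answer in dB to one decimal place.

82.4 dB

L_p = L_w − 10·log₁₀(2π·r²) with r = 15.4 m.
2π·r² = 1490 m², 10·log₁₀ of that is 31.732 dB.
L_p = 114.1 − 31.732 = 82.37 dB.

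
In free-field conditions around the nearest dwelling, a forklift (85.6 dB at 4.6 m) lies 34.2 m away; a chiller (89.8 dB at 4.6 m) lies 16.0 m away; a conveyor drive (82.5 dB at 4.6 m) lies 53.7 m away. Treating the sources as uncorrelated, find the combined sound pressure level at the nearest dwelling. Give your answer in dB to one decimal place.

Apply inverse-square spreading to bring every level to the receiver, then sum 10^(L/10).
forklift: 85.6 − 20·log₁₀(34.2/4.6) = 85.6 − 17.43 = 68.17 dB.
chiller: 89.8 − 20·log₁₀(16.0/4.6) = 89.8 − 10.83 = 78.97 dB.
conveyor drive: 82.5 − 20·log₁₀(53.7/4.6) = 82.5 − 21.34 = 61.16 dB.
Σ 10^(L/10) = 8.681e+07 → L_total = 10·log₁₀(8.681e+07) = 79.39 dB.

79.4 dB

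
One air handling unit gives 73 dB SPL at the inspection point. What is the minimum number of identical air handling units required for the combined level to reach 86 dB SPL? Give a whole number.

20

The shortfall is 86 − 73 = 13.0 dB, and N units add 10·log₁₀ N, so need 10·log₁₀ N ≥ 13.0.
N ≥ 10^(13.0/10) = 19.953, so N = 20.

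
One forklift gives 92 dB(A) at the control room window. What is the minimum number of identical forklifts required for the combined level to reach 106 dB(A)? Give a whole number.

Need L₁ + 10·log₁₀ N ≥ 106, i.e. log₁₀ N ≥ 1.40.
N ≥ 10^(14.0/10) = 25.119, so N = 26.

26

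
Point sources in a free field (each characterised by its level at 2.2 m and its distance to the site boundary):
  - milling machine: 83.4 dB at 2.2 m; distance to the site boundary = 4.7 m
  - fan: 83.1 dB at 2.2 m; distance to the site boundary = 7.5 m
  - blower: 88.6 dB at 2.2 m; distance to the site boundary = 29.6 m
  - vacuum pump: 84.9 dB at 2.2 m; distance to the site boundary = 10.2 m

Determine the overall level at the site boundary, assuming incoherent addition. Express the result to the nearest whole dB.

Apply inverse-square spreading to bring every level to the receiver, then sum 10^(L/10).
milling machine: 83.4 − 20·log₁₀(4.7/2.2) = 83.4 − 6.59 = 76.81 dB.
fan: 83.1 − 20·log₁₀(7.5/2.2) = 83.1 − 10.65 = 72.45 dB.
blower: 88.6 − 20·log₁₀(29.6/2.2) = 88.6 − 22.58 = 66.02 dB.
vacuum pump: 84.9 − 20·log₁₀(10.2/2.2) = 84.9 − 13.32 = 71.58 dB.
Σ 10^(L/10) = 8.388e+07 → L_total = 10·log₁₀(8.388e+07) = 79.24 dB.

79 dB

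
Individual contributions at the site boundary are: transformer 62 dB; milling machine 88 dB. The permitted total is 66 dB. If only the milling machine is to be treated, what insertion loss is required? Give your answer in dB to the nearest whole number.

Fixed contribution from the other source: Σ 10^(L/10) = 10^(62/10) = 1.585e+06 (62.00 dB).
To meet 66 dB overall, the treated milling machine may contribute at most 10^(66/10) − 1.585e+06 = 2.396e+06, i.e. 63.80 dB.
So the milling machine must be reduced from 88 to 63.80 dB: IL = 24.20 dB.

24 dB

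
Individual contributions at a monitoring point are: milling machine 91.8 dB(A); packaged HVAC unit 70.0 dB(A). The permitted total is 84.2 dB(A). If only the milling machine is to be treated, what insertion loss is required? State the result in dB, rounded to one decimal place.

7.8 dB

The untreated sources together contribute 10^(70.0/10) = 1.000e+07, i.e. 70.00 dB(A).
The limit corresponds to 10^(84.2/10) = 2.630e+08; subtracting the fixed part leaves 2.530e+08 for the milling machine, i.e. 84.03 dB(A).
So the milling machine must be reduced from 91.8 to 84.03 dB(A): IL = 7.77 dB.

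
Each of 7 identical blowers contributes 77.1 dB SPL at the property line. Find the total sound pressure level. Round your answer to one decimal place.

L_total = L₁ + 10·log₁₀ N for N identical incoherent sources.
L_total = 77.1 + 10·log₁₀(7) = 77.1 + 8.451 = 85.55 dB SPL.

85.6 dB SPL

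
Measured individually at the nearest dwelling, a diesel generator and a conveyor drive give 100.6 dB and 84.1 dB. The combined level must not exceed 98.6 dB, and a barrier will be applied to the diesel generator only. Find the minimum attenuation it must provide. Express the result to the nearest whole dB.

2 dB

The untreated sources together contribute 10^(84.1/10) = 2.570e+08, i.e. 84.10 dB.
To meet 98.6 dB overall, the treated diesel generator may contribute at most 10^(98.6/10) − 2.570e+08 = 6.987e+09, i.e. 98.44 dB.
Required insertion loss = 100.6 − 98.44 = 2.16 dB.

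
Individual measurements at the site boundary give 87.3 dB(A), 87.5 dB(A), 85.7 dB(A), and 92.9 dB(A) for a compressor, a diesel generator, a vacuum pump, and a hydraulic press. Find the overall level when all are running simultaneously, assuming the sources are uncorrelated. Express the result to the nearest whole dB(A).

95 dB(A)

For uncorrelated sources the intensities add, so convert each level to linear form, sum, and take 10·log₁₀ of the total.
Σ 10^(L/10) = 10^(87.3/10) + 10^(87.5/10) + 10^(85.7/10) + 10^(92.9/10) = 3.421e+09.
L_total = 10·log₁₀(3.421e+09) = 95.34 dB(A).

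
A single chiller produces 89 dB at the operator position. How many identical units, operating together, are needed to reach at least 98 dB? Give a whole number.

N identical sources give L₁ + 10·log₁₀ N, so require 10·log₁₀ N ≥ 98 − 89 = 9.0 dB.
N ≥ 10^(9.0/10) = 7.943, so N = 8.

8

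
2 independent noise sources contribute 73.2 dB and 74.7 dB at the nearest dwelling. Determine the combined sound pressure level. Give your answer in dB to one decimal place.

77.0 dB

Incoherent sources combine by intensity addition: L_total = 10·log₁₀(Σ 10^(L_i/10)).
Σ 10^(L/10) = 10^(73.2/10) + 10^(74.7/10) = 5.041e+07.
L_total = 10·log₁₀(5.041e+07) = 77.02 dB.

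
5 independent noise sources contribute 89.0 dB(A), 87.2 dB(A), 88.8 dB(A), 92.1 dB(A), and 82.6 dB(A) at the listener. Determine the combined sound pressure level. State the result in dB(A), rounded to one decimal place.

For uncorrelated sources the intensities add, so convert each level to linear form, sum, and take 10·log₁₀ of the total.
Σ 10^(L/10) = 10^(89.0/10) + 10^(87.2/10) + 10^(88.8/10) + 10^(92.1/10) + 10^(82.6/10) = 3.881e+09.
L_total = 10·log₁₀(3.881e+09) = 95.89 dB(A).

95.9 dB(A)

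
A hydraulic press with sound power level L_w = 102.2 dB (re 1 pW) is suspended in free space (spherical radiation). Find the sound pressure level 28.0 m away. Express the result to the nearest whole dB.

62 dB

Free-field spherical radiation: L_p = L_w − 10·log₁₀(4π·r²), r = 28.0 m.
4π·r² = 9852 m², 10·log₁₀ of that is 39.935 dB.
L_p = 102.2 − 39.935 = 62.26 dB.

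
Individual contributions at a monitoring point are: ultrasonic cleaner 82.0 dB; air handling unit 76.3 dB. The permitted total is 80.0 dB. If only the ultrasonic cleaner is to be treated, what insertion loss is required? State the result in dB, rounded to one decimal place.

The untreated sources together contribute 10^(76.3/10) = 4.266e+07, i.e. 76.30 dB.
The limit corresponds to 10^(80.0/10) = 1.000e+08; subtracting the fixed part leaves 5.734e+07 for the ultrasonic cleaner, i.e. 77.58 dB.
Required insertion loss = 82.0 − 77.58 = 4.42 dB.

4.4 dB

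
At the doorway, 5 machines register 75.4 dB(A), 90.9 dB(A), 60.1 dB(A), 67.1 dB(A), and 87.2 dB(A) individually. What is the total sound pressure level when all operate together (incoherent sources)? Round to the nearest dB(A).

93 dB(A)

Incoherent sources combine by intensity addition: L_total = 10·log₁₀(Σ 10^(L_i/10)).
Σ 10^(L/10) = 10^(75.4/10) + 10^(90.9/10) + 10^(60.1/10) + 10^(67.1/10) + 10^(87.2/10) = 1.796e+09.
L_total = 10·log₁₀(1.796e+09) = 92.54 dB(A).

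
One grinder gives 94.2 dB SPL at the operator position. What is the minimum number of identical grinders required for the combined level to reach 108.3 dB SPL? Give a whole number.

Need L₁ + 10·log₁₀ N ≥ 108.3, i.e. log₁₀ N ≥ 1.41.
N ≥ 10^(14.1/10) = 25.704, so N = 26.

26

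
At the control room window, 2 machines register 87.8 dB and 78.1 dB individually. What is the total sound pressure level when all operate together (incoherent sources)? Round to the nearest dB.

Incoherent sources combine by intensity addition: L_total = 10·log₁₀(Σ 10^(L_i/10)).
Σ 10^(L/10) = 10^(87.8/10) + 10^(78.1/10) = 6.671e+08.
L_total = 10·log₁₀(6.671e+08) = 88.24 dB.

88 dB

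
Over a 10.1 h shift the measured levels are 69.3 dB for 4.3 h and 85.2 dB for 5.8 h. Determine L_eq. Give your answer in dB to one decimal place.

82.9 dB

Weight each interval's intensity by its duration and average over T = 10.1 h:
Σ tᵢ·10^(Lᵢ/10) = 4.3·10^(69.3/10) + 5.8·10^(85.2/10) = 1.957e+09.
L_eq = 10·log₁₀(1.957e+09/10.1) = 82.87 dB.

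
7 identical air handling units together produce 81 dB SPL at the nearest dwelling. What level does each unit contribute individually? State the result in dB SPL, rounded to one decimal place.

72.5 dB SPL

Dividing the total intensity by 7 lowers the level by 10·log₁₀ 7 = 8.451 dB: L₁ = 81 − 8.451.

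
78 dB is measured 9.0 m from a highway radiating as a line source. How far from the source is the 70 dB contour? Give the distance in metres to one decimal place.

56.8 m

Line-source spreading drops the level by 10·log₁₀(r₂/r₁); inverting, r₂/r₁ = 10^(ΔL/10).
r₂ = 9.0·10^((78−70)/10) = 9.0·10^(8.0/10) = 56.79 m.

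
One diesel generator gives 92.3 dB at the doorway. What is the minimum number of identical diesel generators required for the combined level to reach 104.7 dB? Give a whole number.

18

N identical sources give L₁ + 10·log₁₀ N, so require 10·log₁₀ N ≥ 104.7 − 92.3 = 12.4 dB.
N ≥ 10^(12.4/10) = 17.378, so N = 18.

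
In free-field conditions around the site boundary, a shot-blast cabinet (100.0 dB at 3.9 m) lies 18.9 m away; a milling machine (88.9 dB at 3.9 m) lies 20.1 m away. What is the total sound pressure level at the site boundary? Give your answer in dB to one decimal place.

86.6 dB

Apply inverse-square spreading to bring every level to the receiver, then sum 10^(L/10).
shot-blast cabinet: 100.0 − 20·log₁₀(18.9/3.9) = 100.0 − 13.71 = 86.29 dB.
milling machine: 88.9 − 20·log₁₀(20.1/3.9) = 88.9 − 14.24 = 74.66 dB.
Σ 10^(L/10) = 4.550e+08 → L_total = 10·log₁₀(4.550e+08) = 86.58 dB.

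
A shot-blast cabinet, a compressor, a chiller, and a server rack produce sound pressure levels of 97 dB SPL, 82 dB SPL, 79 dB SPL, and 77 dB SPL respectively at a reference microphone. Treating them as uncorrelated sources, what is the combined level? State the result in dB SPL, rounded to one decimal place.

Incoherent sources combine by intensity addition: L_total = 10·log₁₀(Σ 10^(L_i/10)).
Σ 10^(L/10) = 10^(97/10) + 10^(82/10) + 10^(79/10) + 10^(77/10) = 5.300e+09.
L_total = 10·log₁₀(5.300e+09) = 97.24 dB SPL.

97.2 dB SPL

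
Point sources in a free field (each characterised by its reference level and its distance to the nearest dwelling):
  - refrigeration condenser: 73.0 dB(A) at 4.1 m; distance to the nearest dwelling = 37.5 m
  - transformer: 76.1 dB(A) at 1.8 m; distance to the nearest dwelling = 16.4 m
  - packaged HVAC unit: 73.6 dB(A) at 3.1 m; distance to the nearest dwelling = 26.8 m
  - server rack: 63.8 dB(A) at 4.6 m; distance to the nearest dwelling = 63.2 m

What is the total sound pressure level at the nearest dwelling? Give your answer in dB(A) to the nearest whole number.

60 dB(A)

Apply inverse-square spreading to bring every level to the receiver, then sum 10^(L/10).
refrigeration condenser: 73.0 − 20·log₁₀(37.5/4.1) = 73.0 − 19.22 = 53.78 dB(A).
transformer: 76.1 − 20·log₁₀(16.4/1.8) = 76.1 − 19.19 = 56.91 dB(A).
packaged HVAC unit: 73.6 − 20·log₁₀(26.8/3.1) = 73.6 − 18.74 = 54.86 dB(A).
server rack: 63.8 − 20·log₁₀(63.2/4.6) = 63.8 − 22.76 = 41.04 dB(A).
Σ 10^(L/10) = 1.048e+06 → L_total = 10·log₁₀(1.048e+06) = 60.21 dB(A).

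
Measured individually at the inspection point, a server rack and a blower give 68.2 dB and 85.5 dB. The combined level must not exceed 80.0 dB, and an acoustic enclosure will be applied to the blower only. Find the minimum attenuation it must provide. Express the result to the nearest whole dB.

Fixed contribution from the other source: Σ 10^(L/10) = 10^(68.2/10) = 6.607e+06 (68.20 dB).
The limit corresponds to 10^(80.0/10) = 1.000e+08; subtracting the fixed part leaves 9.339e+07 for the blower, i.e. 79.70 dB.
Required insertion loss = 85.5 − 79.70 = 5.80 dB.

6 dB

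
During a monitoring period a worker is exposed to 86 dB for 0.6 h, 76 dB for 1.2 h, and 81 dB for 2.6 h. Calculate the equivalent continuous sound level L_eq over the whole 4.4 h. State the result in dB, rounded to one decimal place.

81.4 dB

The energy average is taken in the linear domain: L_eq = 10·log₁₀[(Σ tᵢ·10^(Lᵢ/10))/T], T = 4.4 h.
Σ tᵢ·10^(Lᵢ/10) = 0.6·10^(86/10) + 1.2·10^(76/10) + 2.6·10^(81/10) = 6.140e+08.
L_eq = 10·log₁₀(6.140e+08/4.4) = 81.45 dB.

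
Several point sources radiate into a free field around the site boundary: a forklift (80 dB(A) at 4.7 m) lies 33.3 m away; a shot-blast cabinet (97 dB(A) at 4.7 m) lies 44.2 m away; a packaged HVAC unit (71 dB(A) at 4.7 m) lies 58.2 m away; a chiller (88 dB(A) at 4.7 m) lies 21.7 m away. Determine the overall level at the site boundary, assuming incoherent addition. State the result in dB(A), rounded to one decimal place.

Propagate each source to the receiver with L = L_ref − 20·log₁₀(r/r_ref), then add intensities.
forklift: 80 − 20·log₁₀(33.3/4.7) = 80 − 17.01 = 62.99 dB(A).
shot-blast cabinet: 97 − 20·log₁₀(44.2/4.7) = 97 − 19.47 = 77.53 dB(A).
packaged HVAC unit: 71 − 20·log₁₀(58.2/4.7) = 71 − 21.86 = 49.14 dB(A).
chiller: 88 − 20·log₁₀(21.7/4.7) = 88 − 13.29 = 74.71 dB(A).
Σ 10^(L/10) = 8.834e+07 → L_total = 10·log₁₀(8.834e+07) = 79.46 dB(A).

79.5 dB(A)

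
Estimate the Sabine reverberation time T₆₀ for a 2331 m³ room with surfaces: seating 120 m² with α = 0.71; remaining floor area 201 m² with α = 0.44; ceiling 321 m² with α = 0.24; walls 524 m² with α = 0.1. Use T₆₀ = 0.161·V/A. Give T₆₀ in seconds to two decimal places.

1.24 s

Total absorption A = 120·0.71 + 201·0.44 + 321·0.24 + 524·0.1 = 303.08 m² sabins.
T₆₀ = 0.161·V/A = 0.161·2331/303.08 = 1.238 s.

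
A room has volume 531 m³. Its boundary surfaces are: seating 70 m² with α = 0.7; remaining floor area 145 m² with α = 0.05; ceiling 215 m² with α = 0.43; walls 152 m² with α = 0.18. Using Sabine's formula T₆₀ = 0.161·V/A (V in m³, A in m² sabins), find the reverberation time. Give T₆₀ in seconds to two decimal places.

0.49 s

Summing Sᵢαᵢ: 70·0.7 + 145·0.05 + 215·0.43 + 152·0.18 = 176.06 m².
T₆₀ = 0.161·V/A = 0.161·531/176.06 = 0.486 s.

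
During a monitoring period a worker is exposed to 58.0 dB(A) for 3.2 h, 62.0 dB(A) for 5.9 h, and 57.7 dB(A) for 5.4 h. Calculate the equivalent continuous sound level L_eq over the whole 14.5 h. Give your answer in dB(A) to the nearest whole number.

60 dB(A)

The energy average is taken in the linear domain: L_eq = 10·log₁₀[(Σ tᵢ·10^(Lᵢ/10))/T], T = 14.5 h.
Σ tᵢ·10^(Lᵢ/10) = 3.2·10^(58.0/10) + 5.9·10^(62.0/10) + 5.4·10^(57.7/10) = 1.455e+07.
L_eq = 10·log₁₀(1.455e+07/14.5) = 60.01 dB(A).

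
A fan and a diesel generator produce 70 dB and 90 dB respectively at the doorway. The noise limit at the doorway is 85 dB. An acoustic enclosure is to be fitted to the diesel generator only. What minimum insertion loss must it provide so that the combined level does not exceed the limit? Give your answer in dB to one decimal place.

Fixed contribution from the other source: Σ 10^(L/10) = 10^(70/10) = 1.000e+07 (70.00 dB).
To meet 85 dB overall, the treated diesel generator may contribute at most 10^(85/10) − 1.000e+07 = 3.062e+08, i.e. 84.86 dB.
Required insertion loss = 90 − 84.86 = 5.14 dB.

5.1 dB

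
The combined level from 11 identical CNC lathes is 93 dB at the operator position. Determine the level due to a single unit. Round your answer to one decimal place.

82.6 dB

For N identical incoherent sources L_total = L₁ + 10·log₁₀ N, so L₁ = 93 − 10·log₁₀(11) = 93 − 10.414.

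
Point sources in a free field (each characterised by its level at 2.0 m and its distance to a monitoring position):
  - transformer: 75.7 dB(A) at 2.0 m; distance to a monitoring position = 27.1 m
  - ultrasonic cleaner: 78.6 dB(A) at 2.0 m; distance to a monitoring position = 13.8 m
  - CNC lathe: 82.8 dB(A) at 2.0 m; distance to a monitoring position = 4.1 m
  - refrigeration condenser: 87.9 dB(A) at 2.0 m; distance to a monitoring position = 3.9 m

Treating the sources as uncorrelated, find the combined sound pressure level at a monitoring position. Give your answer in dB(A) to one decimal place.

83.2 dB(A)

Apply inverse-square spreading to bring every level to the receiver, then sum 10^(L/10).
transformer: 75.7 − 20·log₁₀(27.1/2.0) = 75.7 − 22.64 = 53.06 dB(A).
ultrasonic cleaner: 78.6 − 20·log₁₀(13.8/2.0) = 78.6 − 16.78 = 61.82 dB(A).
CNC lathe: 82.8 − 20·log₁₀(4.1/2.0) = 82.8 − 6.24 = 76.56 dB(A).
refrigeration condenser: 87.9 − 20·log₁₀(3.9/2.0) = 87.9 − 5.80 = 82.10 dB(A).
Σ 10^(L/10) = 2.092e+08 → L_total = 10·log₁₀(2.092e+08) = 83.21 dB(A).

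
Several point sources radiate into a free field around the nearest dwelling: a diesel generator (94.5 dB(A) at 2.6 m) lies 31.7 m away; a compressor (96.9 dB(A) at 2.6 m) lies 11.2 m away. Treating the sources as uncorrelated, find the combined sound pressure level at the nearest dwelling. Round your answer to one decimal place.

84.5 dB(A)

Propagate each source to the receiver with L = L_ref − 20·log₁₀(r/r_ref), then add intensities.
diesel generator: 94.5 − 20·log₁₀(31.7/2.6) = 94.5 − 21.72 = 72.78 dB(A).
compressor: 96.9 − 20·log₁₀(11.2/2.6) = 96.9 − 12.68 = 84.22 dB(A).
Σ 10^(L/10) = 2.829e+08 → L_total = 10·log₁₀(2.829e+08) = 84.52 dB(A).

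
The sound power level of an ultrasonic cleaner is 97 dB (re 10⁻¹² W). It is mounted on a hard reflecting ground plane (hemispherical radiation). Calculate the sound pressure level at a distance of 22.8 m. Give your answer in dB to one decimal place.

Free-field hemispherical radiation: L_p = L_w − 10·log₁₀(2π·r²), r = 22.8 m.
2π·r² = 3266 m², 10·log₁₀ of that is 35.140 dB.
L_p = 97 − 35.140 = 61.86 dB.

61.9 dB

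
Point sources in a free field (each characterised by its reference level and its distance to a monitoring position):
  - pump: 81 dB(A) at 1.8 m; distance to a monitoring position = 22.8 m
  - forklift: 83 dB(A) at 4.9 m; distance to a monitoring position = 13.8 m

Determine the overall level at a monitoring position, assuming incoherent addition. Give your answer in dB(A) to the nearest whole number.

74 dB(A)

Propagate each source to the receiver with L = L_ref − 20·log₁₀(r/r_ref), then add intensities.
pump: 81 − 20·log₁₀(22.8/1.8) = 81 − 22.05 = 58.95 dB(A).
forklift: 83 − 20·log₁₀(13.8/4.9) = 83 − 8.99 = 74.01 dB(A).
Σ 10^(L/10) = 2.594e+07 → L_total = 10·log₁₀(2.594e+07) = 74.14 dB(A).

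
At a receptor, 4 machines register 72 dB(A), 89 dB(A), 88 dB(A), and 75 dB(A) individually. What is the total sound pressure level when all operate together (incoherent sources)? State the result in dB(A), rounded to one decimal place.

91.7 dB(A)

Incoherent sources combine by intensity addition: L_total = 10·log₁₀(Σ 10^(L_i/10)).
Σ 10^(L/10) = 10^(72/10) + 10^(89/10) + 10^(88/10) + 10^(75/10) = 1.473e+09.
L_total = 10·log₁₀(1.473e+09) = 91.68 dB(A).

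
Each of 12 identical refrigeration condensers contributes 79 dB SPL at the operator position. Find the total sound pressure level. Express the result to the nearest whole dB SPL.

90 dB SPL

With 12 equal, uncorrelated contributions the intensity is 12× that of one unit, giving a rise of 10·log₁₀ 12.
L_total = 79 + 10·log₁₀(12) = 79 + 10.792 = 89.79 dB SPL.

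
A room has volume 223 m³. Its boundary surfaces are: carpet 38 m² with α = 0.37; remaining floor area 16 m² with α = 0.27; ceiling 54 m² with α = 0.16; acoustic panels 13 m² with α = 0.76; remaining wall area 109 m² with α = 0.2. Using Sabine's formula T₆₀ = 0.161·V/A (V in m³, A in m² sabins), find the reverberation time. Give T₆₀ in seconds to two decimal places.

Summing Sᵢαᵢ: 38·0.37 + 16·0.27 + 54·0.16 + 13·0.76 + 109·0.2 = 58.70 m².
T₆₀ = 0.161·V/A = 0.161·223/58.70 = 0.612 s.

0.61 s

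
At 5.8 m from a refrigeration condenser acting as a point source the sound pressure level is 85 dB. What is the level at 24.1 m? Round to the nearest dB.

Point-source attenuation: ΔL = 20·log₁₀(r₂/r₁) = 20·log₁₀(24.1/5.8) = 12.372 dB.
L₂ = 85 − 20·log₁₀(24.1/5.8) = 85 − 12.372 = 72.63 dB.

73 dB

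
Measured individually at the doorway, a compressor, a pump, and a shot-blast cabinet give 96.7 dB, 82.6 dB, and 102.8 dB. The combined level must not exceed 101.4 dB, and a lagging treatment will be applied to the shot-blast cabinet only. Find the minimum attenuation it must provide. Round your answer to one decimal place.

Fixed contribution from the other sources: Σ 10^(L/10) = 10^(96.7/10) + 10^(82.6/10) = 4.859e+09 (96.87 dB).
The limit corresponds to 10^(101.4/10) = 1.380e+10; subtracting the fixed part leaves 8.945e+09 for the shot-blast cabinet, i.e. 99.52 dB.
So the shot-blast cabinet must be reduced from 102.8 to 99.52 dB: IL = 3.28 dB.

3.3 dB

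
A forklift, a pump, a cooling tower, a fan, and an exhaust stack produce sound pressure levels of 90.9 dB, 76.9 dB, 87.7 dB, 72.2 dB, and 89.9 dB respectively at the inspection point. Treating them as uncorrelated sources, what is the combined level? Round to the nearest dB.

Incoherent sources combine by intensity addition: L_total = 10·log₁₀(Σ 10^(L_i/10)).
Σ 10^(L/10) = 10^(90.9/10) + 10^(76.9/10) + 10^(87.7/10) + 10^(72.2/10) + 10^(89.9/10) = 2.862e+09.
L_total = 10·log₁₀(2.862e+09) = 94.57 dB.

95 dB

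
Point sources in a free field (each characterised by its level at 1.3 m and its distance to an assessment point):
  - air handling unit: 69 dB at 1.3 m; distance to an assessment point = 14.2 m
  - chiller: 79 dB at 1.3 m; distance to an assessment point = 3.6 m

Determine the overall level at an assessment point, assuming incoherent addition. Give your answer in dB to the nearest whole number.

First find each source's level at the receiver (point-source: −20·log₁₀(r/r_ref)), then combine on an intensity basis.
air handling unit: 69 − 20·log₁₀(14.2/1.3) = 69 − 20.77 = 48.23 dB.
chiller: 79 − 20·log₁₀(3.6/1.3) = 79 − 8.85 = 70.15 dB.
Σ 10^(L/10) = 1.042e+07 → L_total = 10·log₁₀(1.042e+07) = 70.18 dB.

70 dB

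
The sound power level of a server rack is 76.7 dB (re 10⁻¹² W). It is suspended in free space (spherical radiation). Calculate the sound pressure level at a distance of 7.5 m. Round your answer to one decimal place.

Free-field spherical radiation: L_p = L_w − 10·log₁₀(4π·r²), r = 7.5 m.
4π·r² = 706.9 m², 10·log₁₀ of that is 28.493 dB.
L_p = 76.7 − 28.493 = 48.21 dB.

48.2 dB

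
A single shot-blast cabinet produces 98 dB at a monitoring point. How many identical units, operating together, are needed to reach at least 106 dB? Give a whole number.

7

N identical sources give L₁ + 10·log₁₀ N, so require 10·log₁₀ N ≥ 106 − 98 = 8.0 dB.
N ≥ 10^(8.0/10) = 6.310, so N = 7.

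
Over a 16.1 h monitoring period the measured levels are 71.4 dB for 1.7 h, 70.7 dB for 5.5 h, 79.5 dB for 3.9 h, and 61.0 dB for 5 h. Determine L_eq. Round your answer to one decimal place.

L_eq = 10·log₁₀[(1/T)·Σ tᵢ·10^(Lᵢ/10)] with T = 16.1 h.
Σ tᵢ·10^(Lᵢ/10) = 1.7·10^(71.4/10) + 5.5·10^(70.7/10) + 3.9·10^(79.5/10) + 5·10^(61.0/10) = 4.420e+08.
L_eq = 10·log₁₀(4.420e+08/16.1) = 74.39 dB.

74.4 dB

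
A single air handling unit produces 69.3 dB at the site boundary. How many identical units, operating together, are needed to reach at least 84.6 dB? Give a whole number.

34

Need L₁ + 10·log₁₀ N ≥ 84.6, i.e. log₁₀ N ≥ 1.53.
N ≥ 10^(15.3/10) = 33.884, so N = 34.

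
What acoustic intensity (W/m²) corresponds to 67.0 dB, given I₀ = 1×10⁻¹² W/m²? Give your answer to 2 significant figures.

5.0e-06 W/m²

I/I₀ = 10^(67.0/10) = 5.012e+06, so I = 5.012e+06 × 10⁻¹² W/m².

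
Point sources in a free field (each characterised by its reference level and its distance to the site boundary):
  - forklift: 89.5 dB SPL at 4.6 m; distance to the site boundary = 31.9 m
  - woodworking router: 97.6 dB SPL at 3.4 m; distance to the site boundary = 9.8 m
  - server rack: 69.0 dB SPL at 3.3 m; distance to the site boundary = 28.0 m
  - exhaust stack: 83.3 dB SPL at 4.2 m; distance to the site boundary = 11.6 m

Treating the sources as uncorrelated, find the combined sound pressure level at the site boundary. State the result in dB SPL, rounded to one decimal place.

First find each source's level at the receiver (point-source: −20·log₁₀(r/r_ref)), then combine on an intensity basis.
forklift: 89.5 − 20·log₁₀(31.9/4.6) = 89.5 − 16.82 = 72.68 dB SPL.
woodworking router: 97.6 − 20·log₁₀(9.8/3.4) = 97.6 − 9.19 = 88.41 dB SPL.
server rack: 69.0 − 20·log₁₀(28.0/3.3) = 69.0 − 18.57 = 50.43 dB SPL.
exhaust stack: 83.3 − 20·log₁₀(11.6/4.2) = 83.3 − 8.82 = 74.48 dB SPL.
Σ 10^(L/10) = 7.393e+08 → L_total = 10·log₁₀(7.393e+08) = 88.69 dB SPL.

88.7 dB SPL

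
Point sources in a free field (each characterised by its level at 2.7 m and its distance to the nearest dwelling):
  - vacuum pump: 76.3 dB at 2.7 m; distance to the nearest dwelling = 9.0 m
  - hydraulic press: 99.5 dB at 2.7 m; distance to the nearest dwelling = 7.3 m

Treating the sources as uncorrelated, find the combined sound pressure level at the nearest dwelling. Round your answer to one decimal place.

90.9 dB

First find each source's level at the receiver (point-source: −20·log₁₀(r/r_ref)), then combine on an intensity basis.
vacuum pump: 76.3 − 20·log₁₀(9.0/2.7) = 76.3 − 10.46 = 65.84 dB.
hydraulic press: 99.5 − 20·log₁₀(7.3/2.7) = 99.5 − 8.64 = 90.86 dB.
Σ 10^(L/10) = 1.223e+09 → L_total = 10·log₁₀(1.223e+09) = 90.87 dB.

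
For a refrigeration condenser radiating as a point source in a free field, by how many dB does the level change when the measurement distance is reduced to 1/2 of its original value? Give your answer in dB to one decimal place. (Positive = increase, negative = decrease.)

With spherical spreading the level changes by −20·log₁₀(r₂/r₁).
ΔL = −20·log₁₀(0.5) = +6.02 dB.

+6.0 dB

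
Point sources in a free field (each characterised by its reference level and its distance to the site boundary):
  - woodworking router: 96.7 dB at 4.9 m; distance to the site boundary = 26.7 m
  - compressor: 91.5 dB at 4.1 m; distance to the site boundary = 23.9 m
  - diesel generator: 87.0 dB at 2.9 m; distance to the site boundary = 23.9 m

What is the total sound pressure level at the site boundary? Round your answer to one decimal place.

83.1 dB

Propagate each source to the receiver with L = L_ref − 20·log₁₀(r/r_ref), then add intensities.
woodworking router: 96.7 − 20·log₁₀(26.7/4.9) = 96.7 − 14.73 = 81.97 dB.
compressor: 91.5 − 20·log₁₀(23.9/4.1) = 91.5 − 15.31 = 76.19 dB.
diesel generator: 87.0 − 20·log₁₀(23.9/2.9) = 87.0 − 18.32 = 68.68 dB.
Σ 10^(L/10) = 2.065e+08 → L_total = 10·log₁₀(2.065e+08) = 83.15 dB.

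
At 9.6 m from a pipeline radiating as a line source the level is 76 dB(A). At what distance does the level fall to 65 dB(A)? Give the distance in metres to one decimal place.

Line-source spreading drops the level by 10·log₁₀(r₂/r₁); inverting, r₂/r₁ = 10^(ΔL/10).
r₂ = 9.6·10^((76−65)/10) = 9.6·10^(11.0/10) = 120.86 m.

120.9 m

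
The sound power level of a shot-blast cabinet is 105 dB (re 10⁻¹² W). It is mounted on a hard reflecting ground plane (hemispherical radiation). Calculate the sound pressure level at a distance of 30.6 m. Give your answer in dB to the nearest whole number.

67 dB

L_p = L_w − 10·log₁₀(2π·r²) with r = 30.6 m.
2π·r² = 5883 m², 10·log₁₀ of that is 37.696 dB.
L_p = 105 − 37.696 = 67.30 dB.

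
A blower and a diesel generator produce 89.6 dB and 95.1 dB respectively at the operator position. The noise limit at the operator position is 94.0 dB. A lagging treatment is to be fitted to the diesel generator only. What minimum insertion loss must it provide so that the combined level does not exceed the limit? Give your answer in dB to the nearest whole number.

The untreated sources together contribute 10^(89.6/10) = 9.120e+08, i.e. 89.60 dB.
The limit corresponds to 10^(94.0/10) = 2.512e+09; subtracting the fixed part leaves 1.600e+09 for the diesel generator, i.e. 92.04 dB.
Required insertion loss = 95.1 − 92.04 = 3.06 dB.

3 dB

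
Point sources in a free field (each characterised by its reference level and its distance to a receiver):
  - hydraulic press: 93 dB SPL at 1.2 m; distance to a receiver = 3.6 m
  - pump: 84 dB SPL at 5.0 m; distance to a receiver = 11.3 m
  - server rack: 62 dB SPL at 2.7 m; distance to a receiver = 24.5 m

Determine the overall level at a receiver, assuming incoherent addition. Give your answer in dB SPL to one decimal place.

Propagate each source to the receiver with L = L_ref − 20·log₁₀(r/r_ref), then add intensities.
hydraulic press: 93 − 20·log₁₀(3.6/1.2) = 93 − 9.54 = 83.46 dB SPL.
pump: 84 − 20·log₁₀(11.3/5.0) = 84 − 7.08 = 76.92 dB SPL.
server rack: 62 − 20·log₁₀(24.5/2.7) = 62 − 19.16 = 42.84 dB SPL.
Σ 10^(L/10) = 2.709e+08 → L_total = 10·log₁₀(2.709e+08) = 84.33 dB SPL.

84.3 dB SPL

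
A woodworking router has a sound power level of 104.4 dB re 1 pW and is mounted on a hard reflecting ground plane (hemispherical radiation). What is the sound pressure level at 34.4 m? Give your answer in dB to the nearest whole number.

Free-field hemispherical radiation: L_p = L_w − 10·log₁₀(2π·r²), r = 34.4 m.
2π·r² = 7435 m², 10·log₁₀ of that is 38.713 dB.
L_p = 104.4 − 38.713 = 65.69 dB.

66 dB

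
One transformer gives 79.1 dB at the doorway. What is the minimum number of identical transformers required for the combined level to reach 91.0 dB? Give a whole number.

16

Need L₁ + 10·log₁₀ N ≥ 91.0, i.e. log₁₀ N ≥ 1.19.
N ≥ 10^(11.9/10) = 15.488, so N = 16.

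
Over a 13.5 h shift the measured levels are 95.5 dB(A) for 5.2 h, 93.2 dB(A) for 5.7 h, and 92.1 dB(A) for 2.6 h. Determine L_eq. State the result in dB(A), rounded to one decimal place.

Weight each interval's intensity by its duration and average over T = 13.5 h:
Σ tᵢ·10^(Lᵢ/10) = 5.2·10^(95.5/10) + 5.7·10^(93.2/10) + 2.6·10^(92.1/10) = 3.458e+10.
L_eq = 10·log₁₀(3.458e+10/13.5) = 94.08 dB(A).

94.1 dB(A)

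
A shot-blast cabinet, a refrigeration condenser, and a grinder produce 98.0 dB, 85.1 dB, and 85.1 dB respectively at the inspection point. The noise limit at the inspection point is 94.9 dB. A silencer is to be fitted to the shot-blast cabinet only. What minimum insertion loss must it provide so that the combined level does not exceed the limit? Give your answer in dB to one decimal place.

4.1 dB

Fixed contribution from the other sources: Σ 10^(L/10) = 10^(85.1/10) + 10^(85.1/10) = 6.472e+08 (88.11 dB).
The limit corresponds to 10^(94.9/10) = 3.090e+09; subtracting the fixed part leaves 2.443e+09 for the shot-blast cabinet, i.e. 93.88 dB.
So the shot-blast cabinet must be reduced from 98.0 to 93.88 dB: IL = 4.12 dB.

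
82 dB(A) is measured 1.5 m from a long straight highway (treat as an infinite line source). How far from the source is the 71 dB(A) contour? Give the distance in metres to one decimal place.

For a line source L₁ − L₂ = 10·log₁₀(r₂/r₁), so r₂ = r₁·10^((L₁−L₂)/10).
r₂ = 1.5·10^((82−71)/10) = 1.5·10^(11.0/10) = 18.88 m.

18.9 m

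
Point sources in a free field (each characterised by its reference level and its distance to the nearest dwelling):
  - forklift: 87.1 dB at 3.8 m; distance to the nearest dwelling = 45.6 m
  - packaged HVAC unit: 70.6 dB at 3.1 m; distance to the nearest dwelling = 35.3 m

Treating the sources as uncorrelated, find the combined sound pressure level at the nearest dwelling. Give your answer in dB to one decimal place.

65.6 dB

Propagate each source to the receiver with L = L_ref − 20·log₁₀(r/r_ref), then add intensities.
forklift: 87.1 − 20·log₁₀(45.6/3.8) = 87.1 − 21.58 = 65.52 dB.
packaged HVAC unit: 70.6 − 20·log₁₀(35.3/3.1) = 70.6 − 21.13 = 49.47 dB.
Σ 10^(L/10) = 3.650e+06 → L_total = 10·log₁₀(3.650e+06) = 65.62 dB.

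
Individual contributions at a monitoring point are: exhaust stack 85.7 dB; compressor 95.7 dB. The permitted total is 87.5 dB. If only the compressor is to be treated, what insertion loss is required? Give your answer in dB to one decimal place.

Fixed contribution from the other source: Σ 10^(L/10) = 10^(85.7/10) = 3.715e+08 (85.70 dB).
The limit corresponds to 10^(87.5/10) = 5.623e+08; subtracting the fixed part leaves 1.908e+08 for the compressor, i.e. 82.81 dB.
Required insertion loss = 95.7 − 82.81 = 12.89 dB.

12.9 dB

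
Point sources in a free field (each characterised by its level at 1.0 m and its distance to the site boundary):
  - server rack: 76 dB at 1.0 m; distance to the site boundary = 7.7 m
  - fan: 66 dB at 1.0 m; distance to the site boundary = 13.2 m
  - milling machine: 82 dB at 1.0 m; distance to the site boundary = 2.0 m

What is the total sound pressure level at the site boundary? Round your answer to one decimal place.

76.1 dB

First find each source's level at the receiver (point-source: −20·log₁₀(r/r_ref)), then combine on an intensity basis.
server rack: 76 − 20·log₁₀(7.7/1.0) = 76 − 17.73 = 58.27 dB.
fan: 66 − 20·log₁₀(13.2/1.0) = 66 − 22.41 = 43.59 dB.
milling machine: 82 − 20·log₁₀(2.0/1.0) = 82 − 6.02 = 75.98 dB.
Σ 10^(L/10) = 4.032e+07 → L_total = 10·log₁₀(4.032e+07) = 76.05 dB.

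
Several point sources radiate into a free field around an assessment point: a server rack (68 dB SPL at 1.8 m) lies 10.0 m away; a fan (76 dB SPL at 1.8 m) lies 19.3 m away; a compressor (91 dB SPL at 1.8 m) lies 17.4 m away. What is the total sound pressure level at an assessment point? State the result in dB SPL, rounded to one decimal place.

First find each source's level at the receiver (point-source: −20·log₁₀(r/r_ref)), then combine on an intensity basis.
server rack: 68 − 20·log₁₀(10.0/1.8) = 68 − 14.89 = 53.11 dB SPL.
fan: 76 − 20·log₁₀(19.3/1.8) = 76 − 20.61 = 55.39 dB SPL.
compressor: 91 − 20·log₁₀(17.4/1.8) = 91 − 19.71 = 71.29 dB SPL.
Σ 10^(L/10) = 1.402e+07 → L_total = 10·log₁₀(1.402e+07) = 71.47 dB SPL.

71.5 dB SPL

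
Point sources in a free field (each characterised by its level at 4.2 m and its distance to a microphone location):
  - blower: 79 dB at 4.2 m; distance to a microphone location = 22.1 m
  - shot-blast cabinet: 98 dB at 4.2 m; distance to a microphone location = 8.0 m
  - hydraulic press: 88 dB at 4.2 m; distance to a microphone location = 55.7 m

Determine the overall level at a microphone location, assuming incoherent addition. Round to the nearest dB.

92 dB

Apply inverse-square spreading to bring every level to the receiver, then sum 10^(L/10).
blower: 79 − 20·log₁₀(22.1/4.2) = 79 − 14.42 = 64.58 dB.
shot-blast cabinet: 98 − 20·log₁₀(8.0/4.2) = 98 − 5.60 = 92.40 dB.
hydraulic press: 88 − 20·log₁₀(55.7/4.2) = 88 − 22.45 = 65.55 dB.
Σ 10^(L/10) = 1.746e+09 → L_total = 10·log₁₀(1.746e+09) = 92.42 dB.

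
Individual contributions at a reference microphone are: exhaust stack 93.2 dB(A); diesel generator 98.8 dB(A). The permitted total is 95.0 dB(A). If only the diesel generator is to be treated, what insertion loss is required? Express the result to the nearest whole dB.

Everything except the diesel generator sums to 10^(93.2/10) = 2.089e+09 in linear terms, 93.20 dB(A).
The limit corresponds to 10^(95.0/10) = 3.162e+09; subtracting the fixed part leaves 1.073e+09 for the diesel generator, i.e. 90.31 dB(A).
Required insertion loss = 98.8 − 90.31 = 8.49 dB.

8 dB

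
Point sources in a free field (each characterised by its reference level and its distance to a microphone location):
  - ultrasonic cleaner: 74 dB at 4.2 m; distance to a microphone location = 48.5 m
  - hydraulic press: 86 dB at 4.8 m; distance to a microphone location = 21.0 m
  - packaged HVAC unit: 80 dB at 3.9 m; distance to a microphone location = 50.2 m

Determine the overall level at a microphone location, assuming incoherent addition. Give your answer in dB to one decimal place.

Apply inverse-square spreading to bring every level to the receiver, then sum 10^(L/10).
ultrasonic cleaner: 74 − 20·log₁₀(48.5/4.2) = 74 − 21.25 = 52.75 dB.
hydraulic press: 86 − 20·log₁₀(21.0/4.8) = 86 − 12.82 = 73.18 dB.
packaged HVAC unit: 80 − 20·log₁₀(50.2/3.9) = 80 − 22.19 = 57.81 dB.
Σ 10^(L/10) = 2.159e+07 → L_total = 10·log₁₀(2.159e+07) = 73.34 dB.

73.3 dB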